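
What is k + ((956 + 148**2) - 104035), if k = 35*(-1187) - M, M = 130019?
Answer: -252739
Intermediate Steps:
k = -171564 (k = 35*(-1187) - 1*130019 = -41545 - 130019 = -171564)
k + ((956 + 148**2) - 104035) = -171564 + ((956 + 148**2) - 104035) = -171564 + ((956 + 21904) - 104035) = -171564 + (22860 - 104035) = -171564 - 81175 = -252739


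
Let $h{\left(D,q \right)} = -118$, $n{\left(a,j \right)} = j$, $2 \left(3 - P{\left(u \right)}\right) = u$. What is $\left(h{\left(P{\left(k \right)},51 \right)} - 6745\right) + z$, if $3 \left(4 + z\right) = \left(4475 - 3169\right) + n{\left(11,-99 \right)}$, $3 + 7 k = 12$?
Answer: $- \frac{19394}{3} \approx -6464.7$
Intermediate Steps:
$k = \frac{9}{7}$ ($k = - \frac{3}{7} + \frac{1}{7} \cdot 12 = - \frac{3}{7} + \frac{12}{7} = \frac{9}{7} \approx 1.2857$)
$P{\left(u \right)} = 3 - \frac{u}{2}$
$z = \frac{1195}{3}$ ($z = -4 + \frac{\left(4475 - 3169\right) - 99}{3} = -4 + \frac{1306 - 99}{3} = -4 + \frac{1}{3} \cdot 1207 = -4 + \frac{1207}{3} = \frac{1195}{3} \approx 398.33$)
$\left(h{\left(P{\left(k \right)},51 \right)} - 6745\right) + z = \left(-118 - 6745\right) + \frac{1195}{3} = -6863 + \frac{1195}{3} = - \frac{19394}{3}$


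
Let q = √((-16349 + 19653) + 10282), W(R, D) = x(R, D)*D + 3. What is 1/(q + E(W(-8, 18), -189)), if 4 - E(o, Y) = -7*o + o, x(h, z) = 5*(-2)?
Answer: -529/552889 - √13586/1105778 ≈ -0.0010622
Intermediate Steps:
x(h, z) = -10
W(R, D) = 3 - 10*D (W(R, D) = -10*D + 3 = 3 - 10*D)
E(o, Y) = 4 + 6*o (E(o, Y) = 4 - (-7*o + o) = 4 - (-6)*o = 4 + 6*o)
q = √13586 (q = √(3304 + 10282) = √13586 ≈ 116.56)
1/(q + E(W(-8, 18), -189)) = 1/(√13586 + (4 + 6*(3 - 10*18))) = 1/(√13586 + (4 + 6*(3 - 180))) = 1/(√13586 + (4 + 6*(-177))) = 1/(√13586 + (4 - 1062)) = 1/(√13586 - 1058) = 1/(-1058 + √13586)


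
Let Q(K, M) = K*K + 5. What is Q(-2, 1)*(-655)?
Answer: -5895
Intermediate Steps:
Q(K, M) = 5 + K**2 (Q(K, M) = K**2 + 5 = 5 + K**2)
Q(-2, 1)*(-655) = (5 + (-2)**2)*(-655) = (5 + 4)*(-655) = 9*(-655) = -5895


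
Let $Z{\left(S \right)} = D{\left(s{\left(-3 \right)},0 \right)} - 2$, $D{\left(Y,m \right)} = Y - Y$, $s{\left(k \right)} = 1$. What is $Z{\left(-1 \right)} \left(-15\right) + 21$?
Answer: $51$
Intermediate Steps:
$D{\left(Y,m \right)} = 0$
$Z{\left(S \right)} = -2$ ($Z{\left(S \right)} = 0 - 2 = -2$)
$Z{\left(-1 \right)} \left(-15\right) + 21 = \left(-2\right) \left(-15\right) + 21 = 30 + 21 = 51$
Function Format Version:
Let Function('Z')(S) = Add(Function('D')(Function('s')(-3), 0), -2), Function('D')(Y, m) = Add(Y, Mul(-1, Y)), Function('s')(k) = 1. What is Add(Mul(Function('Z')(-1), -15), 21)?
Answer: 51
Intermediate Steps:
Function('D')(Y, m) = 0
Function('Z')(S) = -2 (Function('Z')(S) = Add(0, -2) = -2)
Add(Mul(Function('Z')(-1), -15), 21) = Add(Mul(-2, -15), 21) = Add(30, 21) = 51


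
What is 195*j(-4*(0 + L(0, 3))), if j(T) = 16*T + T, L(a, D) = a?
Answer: 0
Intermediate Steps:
j(T) = 17*T
195*j(-4*(0 + L(0, 3))) = 195*(17*(-4*(0 + 0))) = 195*(17*(-4*0)) = 195*(17*0) = 195*0 = 0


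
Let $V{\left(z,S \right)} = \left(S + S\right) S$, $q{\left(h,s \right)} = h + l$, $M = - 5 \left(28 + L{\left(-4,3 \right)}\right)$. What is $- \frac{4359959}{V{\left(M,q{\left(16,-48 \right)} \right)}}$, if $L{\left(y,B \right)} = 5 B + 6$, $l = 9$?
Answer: $- \frac{4359959}{1250} \approx -3488.0$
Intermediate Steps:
$L{\left(y,B \right)} = 6 + 5 B$
$M = -245$ ($M = - 5 \left(28 + \left(6 + 5 \cdot 3\right)\right) = - 5 \left(28 + \left(6 + 15\right)\right) = - 5 \left(28 + 21\right) = \left(-5\right) 49 = -245$)
$q{\left(h,s \right)} = 9 + h$ ($q{\left(h,s \right)} = h + 9 = 9 + h$)
$V{\left(z,S \right)} = 2 S^{2}$ ($V{\left(z,S \right)} = 2 S S = 2 S^{2}$)
$- \frac{4359959}{V{\left(M,q{\left(16,-48 \right)} \right)}} = - \frac{4359959}{2 \left(9 + 16\right)^{2}} = - \frac{4359959}{2 \cdot 25^{2}} = - \frac{4359959}{2 \cdot 625} = - \frac{4359959}{1250}$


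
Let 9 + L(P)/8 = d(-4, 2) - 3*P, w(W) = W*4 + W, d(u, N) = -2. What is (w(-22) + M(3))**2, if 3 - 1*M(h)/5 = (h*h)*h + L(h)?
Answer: 324900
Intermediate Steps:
w(W) = 5*W (w(W) = 4*W + W = 5*W)
L(P) = -88 - 24*P (L(P) = -72 + 8*(-2 - 3*P) = -72 + (-16 - 24*P) = -88 - 24*P)
M(h) = 455 - 5*h**3 + 120*h (M(h) = 15 - 5*((h*h)*h + (-88 - 24*h)) = 15 - 5*(h**2*h + (-88 - 24*h)) = 15 - 5*(h**3 + (-88 - 24*h)) = 15 - 5*(-88 + h**3 - 24*h) = 15 + (440 - 5*h**3 + 120*h) = 455 - 5*h**3 + 120*h)
(w(-22) + M(3))**2 = (5*(-22) + (455 - 5*3**3 + 120*3))**2 = (-110 + (455 - 5*27 + 360))**2 = (-110 + (455 - 135 + 360))**2 = (-110 + 680)**2 = 570**2 = 324900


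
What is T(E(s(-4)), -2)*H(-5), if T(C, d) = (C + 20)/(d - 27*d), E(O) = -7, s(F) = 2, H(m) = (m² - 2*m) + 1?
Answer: 9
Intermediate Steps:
H(m) = 1 + m² - 2*m
T(C, d) = -(20 + C)/(26*d) (T(C, d) = (20 + C)/((-26*d)) = (20 + C)*(-1/(26*d)) = -(20 + C)/(26*d))
T(E(s(-4)), -2)*H(-5) = ((1/26)*(-20 - 1*(-7))/(-2))*(1 + (-5)² - 2*(-5)) = ((1/26)*(-½)*(-20 + 7))*(1 + 25 + 10) = ((1/26)*(-½)*(-13))*36 = (¼)*36 = 9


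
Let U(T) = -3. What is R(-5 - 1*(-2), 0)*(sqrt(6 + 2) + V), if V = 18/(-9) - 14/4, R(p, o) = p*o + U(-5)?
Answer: 33/2 - 6*sqrt(2) ≈ 8.0147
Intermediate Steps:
R(p, o) = -3 + o*p (R(p, o) = p*o - 3 = o*p - 3 = -3 + o*p)
V = -11/2 (V = 18*(-1/9) - 14*1/4 = -2 - 7/2 = -11/2 ≈ -5.5000)
R(-5 - 1*(-2), 0)*(sqrt(6 + 2) + V) = (-3 + 0*(-5 - 1*(-2)))*(sqrt(6 + 2) - 11/2) = (-3 + 0*(-5 + 2))*(sqrt(8) - 11/2) = (-3 + 0*(-3))*(2*sqrt(2) - 11/2) = (-3 + 0)*(-11/2 + 2*sqrt(2)) = -3*(-11/2 + 2*sqrt(2)) = 33/2 - 6*sqrt(2)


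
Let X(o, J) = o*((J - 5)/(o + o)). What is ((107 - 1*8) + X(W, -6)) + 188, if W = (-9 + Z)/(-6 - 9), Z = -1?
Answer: 563/2 ≈ 281.50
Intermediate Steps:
W = 2/3 (W = (-9 - 1)/(-6 - 9) = -10/(-15) = -10*(-1/15) = 2/3 ≈ 0.66667)
X(o, J) = -5/2 + J/2 (X(o, J) = o*((-5 + J)/((2*o))) = o*((-5 + J)*(1/(2*o))) = o*((-5 + J)/(2*o)) = -5/2 + J/2)
((107 - 1*8) + X(W, -6)) + 188 = ((107 - 1*8) + (-5/2 + (1/2)*(-6))) + 188 = ((107 - 8) + (-5/2 - 3)) + 188 = (99 - 11/2) + 188 = 187/2 + 188 = 563/2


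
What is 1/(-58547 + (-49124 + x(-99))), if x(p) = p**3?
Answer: -1/1077970 ≈ -9.2767e-7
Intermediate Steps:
1/(-58547 + (-49124 + x(-99))) = 1/(-58547 + (-49124 + (-99)**3)) = 1/(-58547 + (-49124 - 970299)) = 1/(-58547 - 1019423) = 1/(-1077970) = -1/1077970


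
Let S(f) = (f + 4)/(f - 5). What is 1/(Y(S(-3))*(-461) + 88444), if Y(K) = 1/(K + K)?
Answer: 1/90288 ≈ 1.1076e-5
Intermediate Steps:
S(f) = (4 + f)/(-5 + f)
Y(K) = 1/(2*K)
1/(Y(S(-3))*(-461) + 88444) = 1/((1/(2*(((4 - 3)/(-5 - 3)))))*(-461) + 88444) = 1/((1/(2*((1/(-8)))))*(-461) + 88444) = 1/((1/(2*((-1/8*1))))*(-461) + 88444) = 1/((1/(2*(-1/8)))*(-461) + 88444) = 1/(((1/2)*(-8))*(-461) + 88444) = 1/(-4*(-461) + 88444) = 1/(1844 + 88444) = 1/90288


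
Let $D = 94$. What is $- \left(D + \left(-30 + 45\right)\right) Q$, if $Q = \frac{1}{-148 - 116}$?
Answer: $\frac{109}{264} \approx 0.41288$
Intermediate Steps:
$Q = - \frac{1}{264}$ ($Q = \frac{1}{-264} = - \frac{1}{264} \approx -0.0037879$)
$- \left(D + \left(-30 + 45\right)\right) Q = - \frac{\left(94 + \left(-30 + 45\right)\right) \left(-1\right)}{264} = - \frac{\left(94 + 15\right) \left(-1\right)}{264} = - \frac{109 \left(-1\right)}{264} = \left(-1\right) \left(- \frac{109}{264}\right) = \frac{109}{264}$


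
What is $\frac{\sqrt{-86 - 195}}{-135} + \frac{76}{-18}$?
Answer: $- \frac{38}{9} - \frac{i \sqrt{281}}{135} \approx -4.2222 - 0.12417 i$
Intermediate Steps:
$\frac{\sqrt{-86 - 195}}{-135} + \frac{76}{-18} = \sqrt{-281} \left(- \frac{1}{135}\right) + 76 \left(- \frac{1}{18}\right) = i \sqrt{281} \left(- \frac{1}{135}\right) - \frac{38}{9} = - \frac{i \sqrt{281}}{135} - \frac{38}{9} = - \frac{38}{9} - \frac{i \sqrt{281}}{135}$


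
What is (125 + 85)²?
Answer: 44100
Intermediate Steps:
(125 + 85)² = 210² = 44100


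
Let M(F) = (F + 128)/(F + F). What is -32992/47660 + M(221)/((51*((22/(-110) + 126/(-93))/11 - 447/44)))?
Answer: -6544752321142/9434016747285 ≈ -0.69374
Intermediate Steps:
M(F) = (128 + F)/(2*F) (M(F) = (128 + F)/((2*F)) = (128 + F)*(1/(2*F)) = (128 + F)/(2*F))
-32992/47660 + M(221)/((51*((22/(-110) + 126/(-93))/11 - 447/44))) = -32992/47660 + ((1/2)*(128 + 221)/221)/((51*((22/(-110) + 126/(-93))/11 - 447/44))) = -32992*1/47660 + ((1/2)*(1/221)*349)/((51*((22*(-1/110) + 126*(-1/93))*(1/11) - 447*1/44))) = -8248/11915 + 349/(442*((51*((-1/5 - 42/31)*(1/11) - 447/44)))) = -8248/11915 + 349/(442*((51*(-241/155*1/11 - 447/44)))) = -8248/11915 + 349/(442*((51*(-241/1705 - 447/44)))) = -8248/11915 + 349/(442*((51*(-70249/6820)))) = -8248/11915 + 349/(442*(-3582699/6820)) = -8248/11915 + (349/442)*(-6820/3582699) = -8248/11915 - 1190090/791776479 = -6544752321142/9434016747285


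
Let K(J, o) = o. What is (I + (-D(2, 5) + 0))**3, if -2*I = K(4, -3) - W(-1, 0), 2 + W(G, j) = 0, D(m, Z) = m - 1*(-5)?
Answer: -2197/8 ≈ -274.63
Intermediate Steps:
D(m, Z) = 5 + m (D(m, Z) = m + 5 = 5 + m)
W(G, j) = -2 (W(G, j) = -2 + 0 = -2)
I = 1/2 (I = -(-3 - 1*(-2))/2 = -(-3 + 2)/2 = -1/2*(-1) = 1/2 ≈ 0.50000)
(I + (-D(2, 5) + 0))**3 = (1/2 + (-(5 + 2) + 0))**3 = (1/2 + (-1*7 + 0))**3 = (1/2 + (-7 + 0))**3 = (1/2 - 7)**3 = (-13/2)**3 = -2197/8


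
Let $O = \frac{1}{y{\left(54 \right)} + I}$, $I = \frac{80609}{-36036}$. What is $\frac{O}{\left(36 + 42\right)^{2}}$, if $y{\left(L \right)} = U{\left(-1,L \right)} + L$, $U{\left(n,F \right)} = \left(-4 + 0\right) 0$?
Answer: $\frac{77}{24249355} \approx 3.1753 \cdot 10^{-6}$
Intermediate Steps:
$U{\left(n,F \right)} = 0$ ($U{\left(n,F \right)} = \left(-4\right) 0 = 0$)
$y{\left(L \right)} = L$ ($y{\left(L \right)} = 0 + L = L$)
$I = - \frac{80609}{36036}$ ($I = 80609 \left(- \frac{1}{36036}\right) = - \frac{80609}{36036} \approx -2.2369$)
$O = \frac{36036}{1865335}$ ($O = \frac{1}{54 - \frac{80609}{36036}} = \frac{1}{\frac{1865335}{36036}} = \frac{36036}{1865335} \approx 0.019319$)
$\frac{O}{\left(36 + 42\right)^{2}} = \frac{36036}{1865335 \left(36 + 42\right)^{2}} = \frac{36036}{1865335 \cdot 78^{2}} = \frac{36036}{1865335 \cdot 6084} = \frac{36036}{1865335} \cdot \frac{1}{6084} = \frac{77}{24249355}$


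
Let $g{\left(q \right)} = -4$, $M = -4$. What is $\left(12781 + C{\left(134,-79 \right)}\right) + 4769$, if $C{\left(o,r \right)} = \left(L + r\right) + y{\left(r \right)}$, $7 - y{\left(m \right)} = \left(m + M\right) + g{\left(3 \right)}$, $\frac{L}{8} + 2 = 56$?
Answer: $17997$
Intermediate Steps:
$L = 432$ ($L = -16 + 8 \cdot 56 = -16 + 448 = 432$)
$y{\left(m \right)} = 15 - m$ ($y{\left(m \right)} = 7 - \left(\left(m - 4\right) - 4\right) = 7 - \left(\left(-4 + m\right) - 4\right) = 7 - \left(-8 + m\right) = 15 - m$)
$C{\left(o,r \right)} = 447$ ($C{\left(o,r \right)} = \left(432 + r\right) - \left(-15 + r\right) = 447$)
$\left(12781 + C{\left(134,-79 \right)}\right) + 4769 = \left(12781 + 447\right) + 4769 = 13228 + 4769 = 17997$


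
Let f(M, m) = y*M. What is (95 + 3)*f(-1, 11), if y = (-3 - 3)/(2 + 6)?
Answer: 147/2 ≈ 73.500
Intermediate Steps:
y = -3/4 (y = -6/8 = -6*1/8 = -3/4 ≈ -0.75000)
f(M, m) = -3*M/4
(95 + 3)*f(-1, 11) = (95 + 3)*(-3/4*(-1)) = 98*(3/4) = 147/2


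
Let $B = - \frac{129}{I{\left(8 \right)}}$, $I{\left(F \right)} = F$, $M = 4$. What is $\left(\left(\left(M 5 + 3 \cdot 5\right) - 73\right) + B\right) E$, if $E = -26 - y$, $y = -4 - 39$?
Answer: $- \frac{7361}{8} \approx -920.13$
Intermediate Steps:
$y = -43$ ($y = -4 - 39 = -43$)
$E = 17$ ($E = -26 - -43 = -26 + 43 = 17$)
$B = - \frac{129}{8} \approx -16.125$
$\left(\left(\left(M 5 + 3 \cdot 5\right) - 73\right) + B\right) E = \left(\left(\left(4 \cdot 5 + 3 \cdot 5\right) - 73\right) - \frac{129}{8}\right) 17 = \left(\left(\left(20 + 15\right) - 73\right) - \frac{129}{8}\right) 17 = \left(\left(35 - 73\right) - \frac{129}{8}\right) 17 = \left(-38 - \frac{129}{8}\right) 17 = \left(- \frac{433}{8}\right) 17 = - \frac{7361}{8}$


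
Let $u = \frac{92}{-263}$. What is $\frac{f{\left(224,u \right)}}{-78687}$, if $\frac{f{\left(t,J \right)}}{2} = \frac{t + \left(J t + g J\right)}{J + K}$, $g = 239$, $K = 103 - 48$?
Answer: $- \frac{32632}{1130968251} \approx -2.8853 \cdot 10^{-5}$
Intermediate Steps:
$K = 55$
$u = - \frac{92}{263}$ ($u = 92 \left(- \frac{1}{263}\right) = - \frac{92}{263} \approx -0.34981$)
$f{\left(t,J \right)} = \frac{2 \left(t + 239 J + J t\right)}{55 + J}$ ($f{\left(t,J \right)} = 2 \frac{t + \left(J t + 239 J\right)}{J + 55} = 2 \frac{t + \left(239 J + J t\right)}{55 + J} = 2 \frac{t + 239 J + J t}{55 + J} = \frac{2 \left(t + 239 J + J t\right)}{55 + J}$)
$\frac{f{\left(224,u \right)}}{-78687} = \frac{2 \frac{1}{55 - \frac{92}{263}} \left(224 + 239 \left(- \frac{92}{263}\right) - \frac{20608}{263}\right)}{-78687} = \frac{2 \left(224 - \frac{21988}{263} - \frac{20608}{263}\right)}{\frac{14373}{263}} \left(- \frac{1}{78687}\right) = 2 \cdot \frac{263}{14373} \cdot \frac{16316}{263} \left(- \frac{1}{78687}\right) = \frac{32632}{14373} \left(- \frac{1}{78687}\right) = - \frac{32632}{1130968251}$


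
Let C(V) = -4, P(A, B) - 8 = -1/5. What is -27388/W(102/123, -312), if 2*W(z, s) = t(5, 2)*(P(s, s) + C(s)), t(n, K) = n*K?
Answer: -27388/19 ≈ -1441.5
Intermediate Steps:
t(n, K) = K*n
P(A, B) = 39/5 (P(A, B) = 8 - 1/5 = 8 - 1*⅕ = 8 - ⅕ = 39/5)
W(z, s) = 19 (W(z, s) = ((2*5)*(39/5 - 4))/2 = (10*(19/5))/2 = (½)*38 = 19)
-27388/W(102/123, -312) = -27388/19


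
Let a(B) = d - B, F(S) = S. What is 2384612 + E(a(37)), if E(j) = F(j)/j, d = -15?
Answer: 2384613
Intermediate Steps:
a(B) = -15 - B
E(j) = 1 (E(j) = j/j = 1)
2384612 + E(a(37)) = 2384612 + 1 = 2384613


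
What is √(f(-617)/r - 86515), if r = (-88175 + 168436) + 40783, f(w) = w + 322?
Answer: I*√316896882480255/60522 ≈ 294.13*I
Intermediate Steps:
f(w) = 322 + w
r = 121044 (r = 80261 + 40783 = 121044)
√(f(-617)/r - 86515) = √((322 - 617)/121044 - 86515) = √(-295*1/121044 - 86515) = √(-295/121044 - 86515) = √(-10472121955/121044) = I*√316896882480255/60522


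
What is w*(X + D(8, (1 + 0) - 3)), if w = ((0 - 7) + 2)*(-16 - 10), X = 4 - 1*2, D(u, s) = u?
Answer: 1300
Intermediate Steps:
X = 2 (X = 4 - 2 = 2)
w = 130 (w = (-7 + 2)*(-26) = -5*(-26) = 130)
w*(X + D(8, (1 + 0) - 3)) = 130*(2 + 8) = 130*10 = 1300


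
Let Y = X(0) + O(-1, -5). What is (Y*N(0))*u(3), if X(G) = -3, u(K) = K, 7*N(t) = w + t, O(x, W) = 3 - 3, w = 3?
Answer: -27/7 ≈ -3.8571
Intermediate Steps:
O(x, W) = 0
N(t) = 3/7 + t/7 (N(t) = (3 + t)/7 = 3/7 + t/7)
Y = -3 (Y = -3 + 0 = -3)
(Y*N(0))*u(3) = -3*(3/7 + (1/7)*0)*3 = -3*(3/7 + 0)*3 = -3*3/7*3 = -9/7*3 = -27/7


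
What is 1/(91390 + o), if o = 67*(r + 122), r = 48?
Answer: 1/102780 ≈ 9.7295e-6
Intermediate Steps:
o = 11390 (o = 67*(48 + 122) = 67*170 = 11390)
1/(91390 + o) = 1/(91390 + 11390) = 1/102780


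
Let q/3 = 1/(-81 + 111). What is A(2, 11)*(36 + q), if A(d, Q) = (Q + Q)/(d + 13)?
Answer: 3971/75 ≈ 52.947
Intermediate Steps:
A(d, Q) = 2*Q/(13 + d) (A(d, Q) = (2*Q)/(13 + d) = 2*Q/(13 + d))
q = ⅒ (q = 3/(-81 + 111) = 3/30 = 3*(1/30) = ⅒ ≈ 0.10000)
A(2, 11)*(36 + q) = (2*11/(13 + 2))*(36 + ⅒) = (2*11/15)*(361/10) = (2*11*(1/15))*(361/10) = (22/15)*(361/10) = 3971/75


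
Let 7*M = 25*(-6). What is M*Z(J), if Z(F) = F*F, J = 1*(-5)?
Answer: -3750/7 ≈ -535.71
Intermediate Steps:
J = -5
Z(F) = F**2
M = -150/7 (M = (25*(-6))/7 = (1/7)*(-150) = -150/7 ≈ -21.429)
M*Z(J) = -150/7*(-5)**2 = -150/7*25 = -3750/7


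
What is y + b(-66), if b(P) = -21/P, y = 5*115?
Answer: 12657/22 ≈ 575.32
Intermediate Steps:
y = 575
y + b(-66) = 575 - 21/(-66) = 575 - 21*(-1/66) = 575 + 7/22 = 12657/22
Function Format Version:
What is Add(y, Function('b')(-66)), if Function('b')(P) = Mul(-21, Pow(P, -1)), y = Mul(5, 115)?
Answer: Rational(12657, 22) ≈ 575.32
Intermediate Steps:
y = 575
Add(y, Function('b')(-66)) = Add(575, Mul(-21, Pow(-66, -1))) = Add(575, Mul(-21, Rational(-1, 66))) = Add(575, Rational(7, 22)) = Rational(12657, 22)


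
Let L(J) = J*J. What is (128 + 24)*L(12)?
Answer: 21888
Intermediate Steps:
L(J) = J²
(128 + 24)*L(12) = (128 + 24)*12² = 152*144 = 21888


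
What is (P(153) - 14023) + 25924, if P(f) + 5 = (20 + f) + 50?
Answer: 12119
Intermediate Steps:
P(f) = 65 + f (P(f) = -5 + ((20 + f) + 50) = -5 + (70 + f) = 65 + f)
(P(153) - 14023) + 25924 = ((65 + 153) - 14023) + 25924 = (218 - 14023) + 25924 = -13805 + 25924 = 12119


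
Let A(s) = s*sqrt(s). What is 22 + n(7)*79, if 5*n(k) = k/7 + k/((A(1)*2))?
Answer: 931/10 ≈ 93.100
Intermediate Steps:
A(s) = s**(3/2)
n(k) = 9*k/70 (n(k) = (k/7 + k/((1**(3/2)*2)))/5 = (k*(1/7) + k/((1*2)))/5 = (k/7 + k/2)/5 = (9*k/14)/5 = 9*k/70)
22 + n(7)*79 = 22 + ((9/70)*7)*79 = 22 + (9/10)*79 = 22 + 711/10 = 931/10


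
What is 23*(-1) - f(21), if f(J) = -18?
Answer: -5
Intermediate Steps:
23*(-1) - f(21) = 23*(-1) - 1*(-18) = -23 + 18 = -5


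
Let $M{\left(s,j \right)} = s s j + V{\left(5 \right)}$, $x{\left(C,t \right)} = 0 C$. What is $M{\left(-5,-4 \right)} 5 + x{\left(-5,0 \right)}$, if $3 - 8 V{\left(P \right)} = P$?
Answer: $- \frac{2005}{4} \approx -501.25$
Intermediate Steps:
$V{\left(P \right)} = \frac{3}{8} - \frac{P}{8}$
$x{\left(C,t \right)} = 0$
$M{\left(s,j \right)} = - \frac{1}{4} + j s^{2}$ ($M{\left(s,j \right)} = s s j + \left(\frac{3}{8} - \frac{5}{8}\right) = s^{2} j + \left(\frac{3}{8} - \frac{5}{8}\right) = j s^{2} - \frac{1}{4} = - \frac{1}{4} + j s^{2}$)
$M{\left(-5,-4 \right)} 5 + x{\left(-5,0 \right)} = \left(- \frac{1}{4} - 4 \left(-5\right)^{2}\right) 5 + 0 = \left(- \frac{1}{4} - 100\right) 5 + 0 = \left(- \frac{401}{4}\right) 5 + 0 = - \frac{2005}{4} + 0 = - \frac{2005}{4}$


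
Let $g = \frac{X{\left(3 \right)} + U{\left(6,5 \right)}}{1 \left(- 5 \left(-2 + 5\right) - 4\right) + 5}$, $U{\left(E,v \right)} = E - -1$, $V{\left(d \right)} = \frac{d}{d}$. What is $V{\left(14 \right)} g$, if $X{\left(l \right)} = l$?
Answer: $- \frac{5}{7} \approx -0.71429$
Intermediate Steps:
$V{\left(d \right)} = 1$
$U{\left(E,v \right)} = 1 + E$ ($U{\left(E,v \right)} = E + 1 = 1 + E$)
$g = - \frac{5}{7}$ ($g = \frac{3 + \left(1 + 6\right)}{1 \left(- 5 \left(-2 + 5\right) - 4\right) + 5} = \frac{3 + 7}{1 \left(\left(-5\right) 3 - 4\right) + 5} = \frac{10}{1 \left(-15 - 4\right) + 5} = \frac{10}{1 \left(-19\right) + 5} = \frac{10}{-19 + 5} = \frac{10}{-14} = 10 \left(- \frac{1}{14}\right) = - \frac{5}{7} \approx -0.71429$)
$V{\left(14 \right)} g = 1 \left(- \frac{5}{7}\right) = - \frac{5}{7}$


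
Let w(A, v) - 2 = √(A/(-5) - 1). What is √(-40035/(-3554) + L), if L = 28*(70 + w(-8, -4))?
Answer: √(640155276150 + 1768328240*√15)/17770 ≈ 45.265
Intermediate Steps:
w(A, v) = 2 + √(-1 - A/5) (w(A, v) = 2 + √(A/(-5) - 1) = 2 + √(A*(-⅕) - 1) = 2 + √(-A/5 - 1) = 2 + √(-1 - A/5))
L = 2016 + 28*√15/5 (L = 28*(70 + (2 + √(-25 - 5*(-8))/5)) = 28*(70 + (2 + √(-25 + 40)/5)) = 28*(70 + (2 + √15/5)) = 28*(72 + √15/5) = 2016 + 28*√15/5 ≈ 2037.7)
√(-40035/(-3554) + L) = √(-40035/(-3554) + (2016 + 28*√15/5)) = √(-40035*(-1/3554) + (2016 + 28*√15/5)) = √(40035/3554 + (2016 + 28*√15/5)) = √(7204899/3554 + 28*√15/5)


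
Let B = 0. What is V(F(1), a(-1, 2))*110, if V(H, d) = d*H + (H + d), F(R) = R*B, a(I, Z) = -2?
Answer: -220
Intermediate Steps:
F(R) = 0 (F(R) = R*0 = 0)
V(H, d) = H + d + H*d (V(H, d) = H*d + (H + d) = H + d + H*d)
V(F(1), a(-1, 2))*110 = (0 - 2 + 0*(-2))*110 = (0 - 2 + 0)*110 = -2*110 = -220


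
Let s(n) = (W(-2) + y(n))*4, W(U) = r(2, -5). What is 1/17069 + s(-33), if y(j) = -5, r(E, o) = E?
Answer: -204827/17069 ≈ -12.000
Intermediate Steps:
W(U) = 2
s(n) = -12 (s(n) = (2 - 5)*4 = -3*4 = -12)
1/17069 + s(-33) = 1/17069 - 12 = -204827/17069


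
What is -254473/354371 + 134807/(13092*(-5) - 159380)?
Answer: -104987400717/79676775640 ≈ -1.3177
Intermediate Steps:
-254473/354371 + 134807/(13092*(-5) - 159380) = -254473*1/354371 + 134807/(-65460 - 159380) = -254473/354371 + 134807/(-224840) = -254473/354371 + 134807*(-1/224840) = -254473/354371 - 134807/224840 = -104987400717/79676775640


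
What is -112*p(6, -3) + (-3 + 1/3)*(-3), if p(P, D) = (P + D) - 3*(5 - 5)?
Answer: -328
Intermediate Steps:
p(P, D) = D + P (p(P, D) = (D + P) - 3*0 = (D + P) + 0 = D + P)
-112*p(6, -3) + (-3 + 1/3)*(-3) = -112*(-3 + 6) + (-3 + 1/3)*(-3) = -112*3 + (-3 + ⅓)*(-3) = -336 - 8/3*(-3) = -336 + 8 = -328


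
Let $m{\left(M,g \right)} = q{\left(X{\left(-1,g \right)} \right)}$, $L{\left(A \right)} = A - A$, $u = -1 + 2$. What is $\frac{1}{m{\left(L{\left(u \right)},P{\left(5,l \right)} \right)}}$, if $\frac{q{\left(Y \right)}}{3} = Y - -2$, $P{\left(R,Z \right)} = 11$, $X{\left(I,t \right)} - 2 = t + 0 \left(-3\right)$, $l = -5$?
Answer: $\frac{1}{45} \approx 0.022222$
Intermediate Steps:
$X{\left(I,t \right)} = 2 + t$ ($X{\left(I,t \right)} = 2 + \left(t + 0 \left(-3\right)\right) = 2 + \left(t + 0\right) = 2 + t$)
$q{\left(Y \right)} = 6 + 3 Y$ ($q{\left(Y \right)} = 3 \left(Y - -2\right) = 3 \left(Y + 2\right) = 3 \left(2 + Y\right) = 6 + 3 Y$)
$u = 1$
$L{\left(A \right)} = 0$
$m{\left(M,g \right)} = 12 + 3 g$ ($m{\left(M,g \right)} = 6 + 3 \left(2 + g\right) = 6 + \left(6 + 3 g\right) = 12 + 3 g$)
$\frac{1}{m{\left(L{\left(u \right)},P{\left(5,l \right)} \right)}} = \frac{1}{12 + 3 \cdot 11} = \frac{1}{12 + 33} = \frac{1}{45}$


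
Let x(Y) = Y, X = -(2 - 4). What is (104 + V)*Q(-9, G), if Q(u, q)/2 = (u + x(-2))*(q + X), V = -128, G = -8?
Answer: -3168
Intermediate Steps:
X = 2 (X = -1*(-2) = 2)
Q(u, q) = 2*(-2 + u)*(2 + q) (Q(u, q) = 2*((u - 2)*(q + 2)) = 2*((-2 + u)*(2 + q)) = 2*(-2 + u)*(2 + q))
(104 + V)*Q(-9, G) = (104 - 128)*(-8 - 4*(-8) + 4*(-9) + 2*(-8)*(-9)) = -24*(-8 + 32 - 36 + 144) = -24*132 = -3168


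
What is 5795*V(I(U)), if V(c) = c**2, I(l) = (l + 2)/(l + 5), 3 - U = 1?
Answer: 92720/49 ≈ 1892.2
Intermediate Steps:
U = 2 (U = 3 - 1*1 = 3 - 1 = 2)
I(l) = (2 + l)/(5 + l)
5795*V(I(U)) = 5795*((2 + 2)/(5 + 2))**2 = 5795*(4/7)**2 = 5795*(16/49) = 92720/49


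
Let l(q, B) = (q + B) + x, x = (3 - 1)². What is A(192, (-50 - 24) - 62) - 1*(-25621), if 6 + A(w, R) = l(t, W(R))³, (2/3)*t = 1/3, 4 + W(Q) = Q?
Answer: -19697591/8 ≈ -2.4622e+6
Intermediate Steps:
x = 4 (x = 2² = 4)
W(Q) = -4 + Q
t = ½ (t = (3/2)/3 = (3/2)*(⅓) = ½ ≈ 0.50000)
l(q, B) = 4 + B + q (l(q, B) = (q + B) + 4 = (B + q) + 4 = 4 + B + q)
A(w, R) = -6 + (½ + R)³ (A(w, R) = -6 + (4 + (-4 + R) + ½)³ = -6 + (½ + R)³)
A(192, (-50 - 24) - 62) - 1*(-25621) = (-6 + (1 + 2*((-50 - 24) - 62))³/8) - 1*(-25621) = (-6 + (1 + 2*(-74 - 62))³/8) + 25621 = (-6 + (1 + 2*(-136))³/8) + 25621 = (-6 + (1 - 272)³/8) + 25621 = (-6 + (⅛)*(-271)³) + 25621 = (-6 + (⅛)*(-19902511)) + 25621 = (-6 - 19902511/8) + 25621 = -19902559/8 + 25621 = -19697591/8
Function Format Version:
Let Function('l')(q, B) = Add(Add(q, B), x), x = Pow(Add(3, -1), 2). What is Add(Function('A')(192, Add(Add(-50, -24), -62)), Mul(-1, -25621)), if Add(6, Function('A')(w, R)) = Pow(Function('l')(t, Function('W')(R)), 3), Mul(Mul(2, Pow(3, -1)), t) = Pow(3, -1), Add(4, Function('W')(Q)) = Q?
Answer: Rational(-19697591, 8) ≈ -2.4622e+6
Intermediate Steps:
x = 4 (x = Pow(2, 2) = 4)
Function('W')(Q) = Add(-4, Q)
t = Rational(1, 2) (t = Mul(Rational(3, 2), Pow(3, -1)) = Mul(Rational(3, 2), Rational(1, 3)) = Rational(1, 2) ≈ 0.50000)
Function('l')(q, B) = Add(4, B, q) (Function('l')(q, B) = Add(Add(q, B), 4) = Add(Add(B, q), 4) = Add(4, B, q))
Function('A')(w, R) = Add(-6, Pow(Add(Rational(1, 2), R), 3)) (Function('A')(w, R) = Add(-6, Pow(Add(4, Add(-4, R), Rational(1, 2)), 3)) = Add(-6, Pow(Add(Rational(1, 2), R), 3)))
Add(Function('A')(192, Add(Add(-50, -24), -62)), Mul(-1, -25621)) = Add(Add(-6, Mul(Rational(1, 8), Pow(Add(1, Mul(2, Add(Add(-50, -24), -62))), 3))), Mul(-1, -25621)) = Add(Add(-6, Mul(Rational(1, 8), Pow(Add(1, Mul(2, Add(-74, -62))), 3))), 25621) = Add(Add(-6, Mul(Rational(1, 8), Pow(Add(1, Mul(2, -136)), 3))), 25621) = Add(Add(-6, Mul(Rational(1, 8), Pow(Add(1, -272), 3))), 25621) = Add(Add(-6, Mul(Rational(1, 8), Pow(-271, 3))), 25621) = Add(Add(-6, Mul(Rational(1, 8), -19902511)), 25621) = Add(Add(-6, Rational(-19902511, 8)), 25621) = Add(Rational(-19902559, 8), 25621) = Rational(-19697591, 8)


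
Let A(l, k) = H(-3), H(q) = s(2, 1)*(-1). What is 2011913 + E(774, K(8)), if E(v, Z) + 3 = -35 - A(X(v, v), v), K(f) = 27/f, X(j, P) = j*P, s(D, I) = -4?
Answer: 2011871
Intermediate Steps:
X(j, P) = P*j
H(q) = 4 (H(q) = -4*(-1) = 4)
A(l, k) = 4
E(v, Z) = -42 (E(v, Z) = -3 + (-35 - 1*4) = -3 + (-35 - 4) = -3 - 39 = -42)
2011913 + E(774, K(8)) = 2011913 - 42 = 2011871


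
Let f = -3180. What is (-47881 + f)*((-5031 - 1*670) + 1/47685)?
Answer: 13881044367224/47685 ≈ 2.9110e+8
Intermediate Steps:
(-47881 + f)*((-5031 - 1*670) + 1/47685) = (-47881 - 3180)*((-5031 - 1*670) + 1/47685) = -51061*((-5031 - 670) + 1/47685) = -51061*(-5701 + 1/47685) = -51061*(-271852184/47685) = 13881044367224/47685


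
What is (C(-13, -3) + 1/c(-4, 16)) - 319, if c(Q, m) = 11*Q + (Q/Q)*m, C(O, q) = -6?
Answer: -9101/28 ≈ -325.04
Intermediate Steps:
c(Q, m) = m + 11*Q (c(Q, m) = 11*Q + 1*m = 11*Q + m = m + 11*Q)
(C(-13, -3) + 1/c(-4, 16)) - 319 = (-6 + 1/(16 + 11*(-4))) - 319 = (-6 + 1/(16 - 44)) - 319 = (-6 + 1/(-28)) - 319 = (-6 - 1/28) - 319 = -169/28 - 319 = -9101/28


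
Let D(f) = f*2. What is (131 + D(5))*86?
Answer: 12126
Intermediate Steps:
D(f) = 2*f
(131 + D(5))*86 = (131 + 2*5)*86 = (131 + 10)*86 = 141*86 = 12126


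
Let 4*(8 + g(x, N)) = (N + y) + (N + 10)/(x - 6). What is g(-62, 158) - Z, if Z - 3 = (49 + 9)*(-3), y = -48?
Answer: 3228/17 ≈ 189.88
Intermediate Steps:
g(x, N) = -20 + N/4 + (10 + N)/(4*(-6 + x)) (g(x, N) = -8 + ((N - 48) + (N + 10)/(x - 6))/4 = -8 + ((-48 + N) + (10 + N)/(-6 + x))/4 = -8 + (-48 + N + (10 + N)/(-6 + x))/4 = -8 + (-12 + N/4 + (10 + N)/(4*(-6 + x))) = -20 + N/4 + (10 + N)/(4*(-6 + x)))
Z = -171 (Z = 3 + (49 + 9)*(-3) = 3 + 58*(-3) = 3 - 174 = -171)
g(-62, 158) - Z = (490 - 80*(-62) - 5*158 + 158*(-62))/(4*(-6 - 62)) - 1*(-171) = (1/4)*(490 + 4960 - 790 - 9796)/(-68) + 171 = (1/4)*(-1/68)*(-5136) + 171 = 321/17 + 171 = 3228/17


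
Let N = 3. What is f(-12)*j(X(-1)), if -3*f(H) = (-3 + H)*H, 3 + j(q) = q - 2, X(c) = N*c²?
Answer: 120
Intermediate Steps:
X(c) = 3*c²
j(q) = -5 + q (j(q) = -3 + (q - 2) = -3 + (-2 + q) = -5 + q)
f(H) = -H*(-3 + H)/3 (f(H) = -(-3 + H)*H/3 = -H*(-3 + H)/3)
f(-12)*j(X(-1)) = ((⅓)*(-12)*(3 - 1*(-12)))*(-5 + 3*(-1)²) = ((⅓)*(-12)*(3 + 12))*(-5 + 3*1) = ((⅓)*(-12)*15)*(-5 + 3) = -60*(-2) = 120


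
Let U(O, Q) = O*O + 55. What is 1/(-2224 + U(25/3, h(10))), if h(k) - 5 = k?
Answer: -9/18896 ≈ -0.00047629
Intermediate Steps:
h(k) = 5 + k
U(O, Q) = 55 + O**2 (U(O, Q) = O**2 + 55 = 55 + O**2)
1/(-2224 + U(25/3, h(10))) = 1/(-2224 + (55 + (25/3)**2)) = 1/(-2224 + (55 + 625/9)) = 1/(-2224 + 1120/9) = 1/(-18896/9) = -9/18896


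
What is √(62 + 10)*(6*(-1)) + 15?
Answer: 15 - 36*√2 ≈ -35.912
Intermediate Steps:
√(62 + 10)*(6*(-1)) + 15 = √72*(-6) + 15 = (6*√2)*(-6) + 15 = -36*√2 + 15 = 15 - 36*√2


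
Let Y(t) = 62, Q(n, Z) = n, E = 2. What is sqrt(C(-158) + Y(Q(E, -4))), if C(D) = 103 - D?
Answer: sqrt(323) ≈ 17.972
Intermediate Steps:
sqrt(C(-158) + Y(Q(E, -4))) = sqrt((103 - 1*(-158)) + 62) = sqrt((103 + 158) + 62) = sqrt(261 + 62) = sqrt(323)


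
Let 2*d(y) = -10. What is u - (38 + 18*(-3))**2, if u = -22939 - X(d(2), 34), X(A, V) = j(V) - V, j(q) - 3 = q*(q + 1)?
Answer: -24354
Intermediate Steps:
j(q) = 3 + q*(1 + q) (j(q) = 3 + q*(q + 1) = 3 + q*(1 + q))
d(y) = -5 (d(y) = (1/2)*(-10) = -5)
X(A, V) = 3 + V**2 (X(A, V) = (3 + V + V**2) - V = 3 + V**2)
u = -24098 (u = -22939 - (3 + 34**2) = -22939 - (3 + 1156) = -22939 - 1*1159 = -22939 - 1159 = -24098)
u - (38 + 18*(-3))**2 = -24098 - (38 + 18*(-3))**2 = -24098 - (38 - 54)**2 = -24098 - 1*(-16)**2 = -24098 - 1*256 = -24098 - 256 = -24354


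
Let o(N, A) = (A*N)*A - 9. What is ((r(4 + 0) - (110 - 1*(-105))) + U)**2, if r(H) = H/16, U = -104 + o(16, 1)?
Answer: 1555009/16 ≈ 97188.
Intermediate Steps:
o(N, A) = -9 + N*A**2 (o(N, A) = N*A**2 - 9 = -9 + N*A**2)
U = -97 (U = -104 + (-9 + 16*1**2) = -104 + (-9 + 16*1) = -104 + (-9 + 16) = -104 + 7 = -97)
r(H) = H/16 (r(H) = H*(1/16) = H/16)
((r(4 + 0) - (110 - 1*(-105))) + U)**2 = (((4 + 0)/16 - (110 - 1*(-105))) - 97)**2 = (((1/16)*4 - (110 + 105)) - 97)**2 = ((1/4 - 1*215) - 97)**2 = ((1/4 - 215) - 97)**2 = (-859/4 - 97)**2 = (-1247/4)**2 = 1555009/16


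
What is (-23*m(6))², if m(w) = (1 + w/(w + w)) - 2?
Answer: 529/4 ≈ 132.25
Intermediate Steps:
m(w) = -½ (m(w) = (1 + w/((2*w))) - 2 = (1 + w*(1/(2*w))) - 2 = (1 + ½) - 2 = 3/2 - 2 = -½)
(-23*m(6))² = (-23*(-½))² = (23/2)² = 529/4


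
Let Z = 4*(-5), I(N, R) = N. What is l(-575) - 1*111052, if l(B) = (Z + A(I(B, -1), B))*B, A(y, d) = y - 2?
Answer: 232223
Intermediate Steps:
A(y, d) = -2 + y
Z = -20
l(B) = B*(-22 + B) (l(B) = (-20 + (-2 + B))*B = (-22 + B)*B = B*(-22 + B))
l(-575) - 1*111052 = -575*(-22 - 575) - 1*111052 = -575*(-597) - 111052 = 343275 - 111052 = 232223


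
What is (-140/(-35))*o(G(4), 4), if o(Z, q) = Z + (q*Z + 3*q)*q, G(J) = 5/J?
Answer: 277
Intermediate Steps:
o(Z, q) = Z + q*(3*q + Z*q) (o(Z, q) = Z + (Z*q + 3*q)*q = Z + (3*q + Z*q)*q = Z + q*(3*q + Z*q))
(-140/(-35))*o(G(4), 4) = (-140/(-35))*(5/4 + 3*4² + (5/4)*4²) = (-140*(-1)/35)*(5*(¼) + 3*16 + (5*(¼))*16) = (-7*(-4/7))*(5/4 + 48 + (5/4)*16) = 4*(5/4 + 48 + 20) = 4*(277/4) = 277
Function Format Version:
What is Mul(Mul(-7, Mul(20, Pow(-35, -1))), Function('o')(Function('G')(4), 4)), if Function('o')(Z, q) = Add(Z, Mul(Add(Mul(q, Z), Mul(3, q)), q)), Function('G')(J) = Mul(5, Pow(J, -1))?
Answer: 277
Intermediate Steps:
Function('o')(Z, q) = Add(Z, Mul(q, Add(Mul(3, q), Mul(Z, q)))) (Function('o')(Z, q) = Add(Z, Mul(Add(Mul(Z, q), Mul(3, q)), q)) = Add(Z, Mul(Add(Mul(3, q), Mul(Z, q)), q)) = Add(Z, Mul(q, Add(Mul(3, q), Mul(Z, q)))))
Mul(Mul(-7, Mul(20, Pow(-35, -1))), Function('o')(Function('G')(4), 4)) = Mul(Mul(-7, Mul(20, Pow(-35, -1))), Add(Mul(5, Pow(4, -1)), Mul(3, Pow(4, 2)), Mul(Mul(5, Pow(4, -1)), Pow(4, 2)))) = Mul(Mul(-7, Mul(20, Rational(-1, 35))), Add(Mul(5, Rational(1, 4)), Mul(3, 16), Mul(Mul(5, Rational(1, 4)), 16))) = Mul(Mul(-7, Rational(-4, 7)), Add(Rational(5, 4), 48, Mul(Rational(5, 4), 16))) = Mul(4, Add(Rational(5, 4), 48, 20)) = Mul(4, Rational(277, 4)) = 277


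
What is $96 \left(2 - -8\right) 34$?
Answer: $32640$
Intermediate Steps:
$96 \left(2 - -8\right) 34 = 96 \left(2 + 8\right) 34 = 96 \cdot 10 \cdot 34 = 960 \cdot 34 = 32640$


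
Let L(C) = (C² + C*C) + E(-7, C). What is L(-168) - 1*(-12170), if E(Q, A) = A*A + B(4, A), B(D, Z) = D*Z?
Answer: 96170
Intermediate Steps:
E(Q, A) = A² + 4*A (E(Q, A) = A*A + 4*A = A² + 4*A)
L(C) = 2*C² + C*(4 + C) (L(C) = (C² + C*C) + C*(4 + C) = (C² + C²) + C*(4 + C) = 2*C² + C*(4 + C))
L(-168) - 1*(-12170) = -168*(4 + 3*(-168)) - 1*(-12170) = -168*(4 - 504) + 12170 = -168*(-500) + 12170 = 84000 + 12170 = 96170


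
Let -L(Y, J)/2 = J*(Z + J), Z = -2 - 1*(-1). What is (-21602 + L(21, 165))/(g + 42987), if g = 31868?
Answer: -75722/74855 ≈ -1.0116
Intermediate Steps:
Z = -1 (Z = -2 + 1 = -1)
L(Y, J) = -2*J*(-1 + J)
(-21602 + L(21, 165))/(g + 42987) = (-21602 + 2*165*(1 - 1*165))/(31868 + 42987) = (-21602 + 2*165*(1 - 165))/74855 = (-21602 + 2*165*(-164))*(1/74855) = (-21602 - 54120)*(1/74855) = -75722*1/74855 = -75722/74855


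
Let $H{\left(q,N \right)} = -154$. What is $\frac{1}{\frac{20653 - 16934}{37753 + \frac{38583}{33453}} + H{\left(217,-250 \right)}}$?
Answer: $- \frac{46777396}{7199111143} \approx -0.0064977$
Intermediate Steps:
$\frac{1}{\frac{20653 - 16934}{37753 + \frac{38583}{33453}} + H{\left(217,-250 \right)}} = \frac{1}{\frac{20653 - 16934}{37753 + \frac{38583}{33453}} - 154} = \frac{1}{\frac{3719}{37753 + 38583 \cdot \frac{1}{33453}} - 154} = \frac{1}{\frac{3719}{37753 + \frac{1429}{1239}} - 154} = \frac{1}{\frac{3719}{\frac{46777396}{1239}} - 154} = \frac{1}{3719 \cdot \frac{1239}{46777396} - 154} = \frac{1}{\frac{4607841}{46777396} - 154} = \frac{1}{- \frac{7199111143}{46777396}} = - \frac{46777396}{7199111143}$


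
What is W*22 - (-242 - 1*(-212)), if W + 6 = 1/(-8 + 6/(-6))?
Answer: -940/9 ≈ -104.44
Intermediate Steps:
W = -55/9 (W = -6 + 1/(-8 + 6/(-6)) = -6 + 1/(-8 + 6*(-1/6)) = -6 + 1/(-8 - 1) = -6 + 1/(-9) = -6 - 1/9 = -55/9 ≈ -6.1111)
W*22 - (-242 - 1*(-212)) = -55/9*22 - (-242 - 1*(-212)) = -1210/9 - (-242 + 212) = -1210/9 - 1*(-30) = -1210/9 + 30 = -940/9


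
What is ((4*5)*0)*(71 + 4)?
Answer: 0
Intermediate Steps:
((4*5)*0)*(71 + 4) = (20*0)*75 = 0*75 = 0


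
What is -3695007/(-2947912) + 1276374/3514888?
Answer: 2093771749413/1295197564232 ≈ 1.6166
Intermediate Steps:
-3695007/(-2947912) + 1276374/3514888 = -3695007*(-1/2947912) + 1276374*(1/3514888) = 3695007/2947912 + 638187/1757444 = 2093771749413/1295197564232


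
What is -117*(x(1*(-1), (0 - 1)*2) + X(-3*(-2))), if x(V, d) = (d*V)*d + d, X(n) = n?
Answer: 0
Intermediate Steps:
x(V, d) = d + V*d² (x(V, d) = (V*d)*d + d = V*d² + d = d + V*d²)
-117*(x(1*(-1), (0 - 1)*2) + X(-3*(-2))) = -117*(((0 - 1)*2)*(1 + (1*(-1))*((0 - 1)*2)) - 3*(-2)) = -117*((-1*2)*(1 - (-1)*2) + 6) = -117*(-2*(1 - 1*(-2)) + 6) = -117*(-2*(1 + 2) + 6) = -117*(-2*3 + 6) = -117*(-6 + 6) = -117*0 = 0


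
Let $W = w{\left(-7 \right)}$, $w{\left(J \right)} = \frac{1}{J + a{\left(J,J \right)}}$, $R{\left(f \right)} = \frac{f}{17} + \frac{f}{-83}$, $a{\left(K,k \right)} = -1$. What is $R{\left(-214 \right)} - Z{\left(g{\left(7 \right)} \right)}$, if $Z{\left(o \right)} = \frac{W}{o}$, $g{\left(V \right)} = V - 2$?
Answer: $- \frac{563549}{56440} \approx -9.9849$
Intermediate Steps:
$g{\left(V \right)} = -2 + V$
$R{\left(f \right)} = \frac{66 f}{1411}$ ($R{\left(f \right)} = f \frac{1}{17} + f \left(- \frac{1}{83}\right) = \frac{f}{17} - \frac{f}{83} = \frac{66 f}{1411}$)
$w{\left(J \right)} = \frac{1}{-1 + J}$ ($w{\left(J \right)} = \frac{1}{J - 1} = \frac{1}{-1 + J}$)
$W = - \frac{1}{8}$ ($W = \frac{1}{-1 - 7} = \frac{1}{-8} = - \frac{1}{8} \approx -0.125$)
$Z{\left(o \right)} = - \frac{1}{8 o}$
$R{\left(-214 \right)} - Z{\left(g{\left(7 \right)} \right)} = \frac{66}{1411} \left(-214\right) - - \frac{1}{8 \left(-2 + 7\right)} = - \frac{14124}{1411} - - \frac{1}{8 \cdot 5} = - \frac{14124}{1411} - \left(- \frac{1}{8}\right) \frac{1}{5} = - \frac{14124}{1411} - - \frac{1}{40} = - \frac{14124}{1411} + \frac{1}{40} = - \frac{563549}{56440}$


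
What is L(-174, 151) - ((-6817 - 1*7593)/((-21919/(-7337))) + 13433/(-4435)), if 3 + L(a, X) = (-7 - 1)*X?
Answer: 15281207194/4226555 ≈ 3615.5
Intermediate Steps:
L(a, X) = -3 - 8*X (L(a, X) = -3 + (-7 - 1)*X = -3 - 8*X)
L(-174, 151) - ((-6817 - 1*7593)/((-21919/(-7337))) + 13433/(-4435)) = (-3 - 8*151) - ((-6817 - 1*7593)/((-21919/(-7337))) + 13433/(-4435)) = (-3 - 1208) - ((-6817 - 7593)/((-21919*(-1/7337))) + 13433*(-1/4435)) = -1211 - (-14410/953/319 - 13433/4435) = -1211 - (-14410*319/953 - 13433/4435) = -1211 - (-4596790/953 - 13433/4435) = -1211 - 1*(-20399565299/4226555) = -1211 + 20399565299/4226555 = 15281207194/4226555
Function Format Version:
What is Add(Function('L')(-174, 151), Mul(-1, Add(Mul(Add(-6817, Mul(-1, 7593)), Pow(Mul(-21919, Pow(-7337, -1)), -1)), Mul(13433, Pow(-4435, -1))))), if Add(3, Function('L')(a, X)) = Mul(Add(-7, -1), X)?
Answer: Rational(15281207194, 4226555) ≈ 3615.5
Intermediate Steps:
Function('L')(a, X) = Add(-3, Mul(-8, X)) (Function('L')(a, X) = Add(-3, Mul(Add(-7, -1), X)) = Add(-3, Mul(-8, X)))
Add(Function('L')(-174, 151), Mul(-1, Add(Mul(Add(-6817, Mul(-1, 7593)), Pow(Mul(-21919, Pow(-7337, -1)), -1)), Mul(13433, Pow(-4435, -1))))) = Add(Add(-3, Mul(-8, 151)), Mul(-1, Add(Mul(Add(-6817, Mul(-1, 7593)), Pow(Mul(-21919, Pow(-7337, -1)), -1)), Mul(13433, Pow(-4435, -1))))) = Add(Add(-3, -1208), Mul(-1, Add(Mul(Add(-6817, -7593), Pow(Mul(-21919, Rational(-1, 7337)), -1)), Mul(13433, Rational(-1, 4435))))) = Add(-1211, Mul(-1, Add(Mul(-14410, Pow(Rational(953, 319), -1)), Rational(-13433, 4435)))) = Add(-1211, Mul(-1, Add(Mul(-14410, Rational(319, 953)), Rational(-13433, 4435)))) = Add(-1211, Mul(-1, Add(Rational(-4596790, 953), Rational(-13433, 4435)))) = Add(-1211, Mul(-1, Rational(-20399565299, 4226555))) = Add(-1211, Rational(20399565299, 4226555)) = Rational(15281207194, 4226555)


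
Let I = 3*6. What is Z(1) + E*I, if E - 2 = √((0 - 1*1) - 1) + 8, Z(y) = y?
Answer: 181 + 18*I*√2 ≈ 181.0 + 25.456*I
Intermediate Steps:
E = 10 + I*√2 (E = 2 + (√((0 - 1*1) - 1) + 8) = 2 + (√((0 - 1) - 1) + 8) = 2 + (√(-1 - 1) + 8) = 2 + (√(-2) + 8) = 2 + (I*√2 + 8) = 2 + (8 + I*√2) = 10 + I*√2 ≈ 10.0 + 1.4142*I)
I = 18
Z(1) + E*I = 1 + (10 + I*√2)*18 = 1 + (180 + 18*I*√2) = 181 + 18*I*√2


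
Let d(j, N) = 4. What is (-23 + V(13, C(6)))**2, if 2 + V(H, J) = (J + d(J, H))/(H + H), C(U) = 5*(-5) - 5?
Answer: 676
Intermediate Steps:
C(U) = -30 (C(U) = -25 - 5 = -30)
V(H, J) = -2 + (4 + J)/(2*H) (V(H, J) = -2 + (J + 4)/(H + H) = -2 + (4 + J)/((2*H)) = -2 + (4 + J)*(1/(2*H)) = -2 + (4 + J)/(2*H))
(-23 + V(13, C(6)))**2 = (-23 + (1/2)*(4 - 30 - 4*13)/13)**2 = (-23 + (1/2)*(1/13)*(4 - 30 - 52))**2 = (-23 + (1/2)*(1/13)*(-78))**2 = (-23 - 3)**2 = (-26)**2 = 676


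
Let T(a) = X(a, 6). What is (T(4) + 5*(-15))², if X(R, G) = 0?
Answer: 5625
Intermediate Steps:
T(a) = 0
(T(4) + 5*(-15))² = (0 + 5*(-15))² = (0 - 75)² = (-75)² = 5625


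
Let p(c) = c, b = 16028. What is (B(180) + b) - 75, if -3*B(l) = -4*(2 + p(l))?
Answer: 48587/3 ≈ 16196.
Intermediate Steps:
B(l) = 8/3 + 4*l/3 (B(l) = -(-4)*(2 + l)/3 = -(-8 - 4*l)/3 = 8/3 + 4*l/3)
(B(180) + b) - 75 = ((8/3 + (4/3)*180) + 16028) - 75 = ((8/3 + 240) + 16028) - 75 = (728/3 + 16028) - 75 = 48812/3 - 75 = 48587/3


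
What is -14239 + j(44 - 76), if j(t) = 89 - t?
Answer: -14118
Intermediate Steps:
-14239 + j(44 - 76) = -14239 + (89 - (44 - 76)) = -14239 + (89 - 1*(-32)) = -14239 + (89 + 32) = -14239 + 121 = -14118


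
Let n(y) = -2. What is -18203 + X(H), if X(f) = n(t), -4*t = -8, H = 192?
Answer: -18205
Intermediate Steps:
t = 2 (t = -¼*(-8) = 2)
X(f) = -2
-18203 + X(H) = -18203 - 2 = -18205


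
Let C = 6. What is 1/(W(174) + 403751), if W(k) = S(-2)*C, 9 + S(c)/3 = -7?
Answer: 1/403463 ≈ 2.4785e-6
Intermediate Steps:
S(c) = -48 (S(c) = -27 + 3*(-7) = -27 - 21 = -48)
W(k) = -288 (W(k) = -48*6 = -288)
1/(W(174) + 403751) = 1/(-288 + 403751) = 1/403463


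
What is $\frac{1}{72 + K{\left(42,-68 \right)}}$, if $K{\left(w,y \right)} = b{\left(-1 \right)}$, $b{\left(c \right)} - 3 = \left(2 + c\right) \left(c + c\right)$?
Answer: $\frac{1}{73} \approx 0.013699$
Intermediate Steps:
$b{\left(c \right)} = 3 + 2 c \left(2 + c\right)$ ($b{\left(c \right)} = 3 + \left(2 + c\right) \left(c + c\right) = 3 + \left(2 + c\right) 2 c = 3 + 2 c \left(2 + c\right)$)
$K{\left(w,y \right)} = 1$ ($K{\left(w,y \right)} = 3 + 2 \left(-1\right)^{2} + 4 \left(-1\right) = 3 + 2 \cdot 1 - 4 = 3 + 2 - 4 = 1$)
$\frac{1}{72 + K{\left(42,-68 \right)}} = \frac{1}{72 + 1} = \frac{1}{73}$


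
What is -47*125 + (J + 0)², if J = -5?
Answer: -5850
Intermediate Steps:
-47*125 + (J + 0)² = -47*125 + (-5 + 0)² = -5875 + (-5)² = -5875 + 25 = -5850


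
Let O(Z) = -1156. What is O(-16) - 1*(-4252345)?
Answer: 4251189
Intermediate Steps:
O(-16) - 1*(-4252345) = -1156 - 1*(-4252345) = -1156 + 4252345 = 4251189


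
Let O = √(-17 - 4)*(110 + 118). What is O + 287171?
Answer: 287171 + 228*I*√21 ≈ 2.8717e+5 + 1044.8*I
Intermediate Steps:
O = 228*I*√21 (O = √(-21)*228 = (I*√21)*228 = 228*I*√21 ≈ 1044.8*I)
O + 287171 = 228*I*√21 + 287171 = 287171 + 228*I*√21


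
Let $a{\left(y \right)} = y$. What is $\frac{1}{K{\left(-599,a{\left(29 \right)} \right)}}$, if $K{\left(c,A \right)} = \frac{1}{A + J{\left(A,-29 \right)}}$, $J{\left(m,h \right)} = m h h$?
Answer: $24418$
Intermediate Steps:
$J{\left(m,h \right)} = m h^{2}$ ($J{\left(m,h \right)} = h m h = m h^{2}$)
$K{\left(c,A \right)} = \frac{1}{842 A}$ ($K{\left(c,A \right)} = \frac{1}{A + A \left(-29\right)^{2}} = \frac{1}{A + A 841} = \frac{1}{A + 841 A} = \frac{1}{842 A}$)
$\frac{1}{K{\left(-599,a{\left(29 \right)} \right)}} = \frac{1}{\frac{1}{842} \cdot \frac{1}{29}} = \frac{1}{\frac{1}{24418}} = 24418$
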